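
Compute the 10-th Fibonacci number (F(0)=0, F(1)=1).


F(n)=F(n-1)+F(n-2)
...F(8)=21, F(9)=34, F(10)=55


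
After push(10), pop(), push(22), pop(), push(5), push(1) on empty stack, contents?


push(10) -> [10]
pop() returns 10 -> []
push(22) -> [22]
pop() returns 22 -> []
push(5) -> [5]
push(1) -> [5, 1]
Final stack (bottom to top): [5, 1]


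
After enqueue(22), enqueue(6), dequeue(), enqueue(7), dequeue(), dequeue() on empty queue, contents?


enqueue(22) -> [22]
enqueue(6) -> [22, 6]
dequeue() returns 22 -> [6]
enqueue(7) -> [6, 7]
dequeue() returns 6 -> [7]
dequeue() returns 7 -> []
Final queue (front to back): []


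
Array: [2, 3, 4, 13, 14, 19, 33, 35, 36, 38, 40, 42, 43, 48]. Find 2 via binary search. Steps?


Search for 2:
[0,13] mid=6 arr[6]=33
[0,5] mid=2 arr[2]=4
[0,1] mid=0 arr[0]=2
Total: 3 comparisons


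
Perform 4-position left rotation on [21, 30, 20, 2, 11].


Left rotate by 4: [11, 21, 30, 20, 2]


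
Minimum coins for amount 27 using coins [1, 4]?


dp[0]=0; dp[i]=1+min(dp[i-c] for c in coins)
...dp[22]=7, dp[23]=8, dp[24]=6, dp[25]=7, dp[26]=8, dp[27]=9
Minimum coins for 27 = 9


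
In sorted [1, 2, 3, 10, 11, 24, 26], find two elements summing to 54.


Two pointers: lo=0, hi=6
No pair sums to 54


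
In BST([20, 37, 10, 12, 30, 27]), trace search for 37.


BST root = 20
Search for 37: compare at each node
Path: [20, 37]


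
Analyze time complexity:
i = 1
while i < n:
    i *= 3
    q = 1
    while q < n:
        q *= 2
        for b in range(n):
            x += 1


Per nesting level: O(log n) * O(log n) * O(n) = O(n (log n)^2)
Complexity: O(n (log n)^2)


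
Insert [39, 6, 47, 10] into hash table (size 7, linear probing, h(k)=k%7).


Insertions: 39->slot 4; 6->slot 6; 47->slot 5; 10->slot 3
Table: [None, None, None, 10, 39, 47, 6]


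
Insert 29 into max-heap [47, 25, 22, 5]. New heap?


Append 29: [47, 25, 22, 5, 29]
Bubble up: swap idx 4(29) with idx 1(25)
Result: [47, 29, 22, 5, 25]


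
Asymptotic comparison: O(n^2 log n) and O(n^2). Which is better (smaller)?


quadratic grows slower than n^2 log n
O(n^2) is asymptotically smaller; O(n^2 log n) grows faster


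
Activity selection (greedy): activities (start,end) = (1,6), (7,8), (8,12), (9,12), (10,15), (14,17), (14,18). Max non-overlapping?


Greedy: pick earliest-ending, then skip overlaps.
Selected (4 activities): [(1, 6), (7, 8), (8, 12), (14, 17)]


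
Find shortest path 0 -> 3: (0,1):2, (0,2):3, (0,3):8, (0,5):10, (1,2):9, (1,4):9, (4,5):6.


Dijkstra from 0:
Distances: {0: 0, 1: 2, 2: 3, 3: 8, 4: 11, 5: 10}
Shortest distance to 3 = 8, path = [0, 3]


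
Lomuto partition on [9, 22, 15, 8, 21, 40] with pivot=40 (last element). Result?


Elements <= 40 go left of pivot.
Result: [9, 22, 15, 8, 21, 40], pivot at index 5


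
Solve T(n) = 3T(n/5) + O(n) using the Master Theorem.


a=3, b=5, c=1. log_5(3)=0.683 < c=1. Case 3: O(n^c) = O(n)
Complexity: O(n)


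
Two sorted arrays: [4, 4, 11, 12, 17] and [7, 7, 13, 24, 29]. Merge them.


Compare heads, take smaller each step.
Merged: [4, 4, 7, 7, 11, 12, 13, 17, 24, 29]


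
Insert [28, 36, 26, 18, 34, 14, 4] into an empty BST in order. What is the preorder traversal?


Root = 28; build tree by BST insertion.
Preorder traversal: [28, 26, 18, 14, 4, 36, 34]


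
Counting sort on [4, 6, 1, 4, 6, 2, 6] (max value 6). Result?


Count array: [0, 1, 1, 0, 2, 0, 3]
Reconstruct: [1, 2, 4, 4, 6, 6, 6]


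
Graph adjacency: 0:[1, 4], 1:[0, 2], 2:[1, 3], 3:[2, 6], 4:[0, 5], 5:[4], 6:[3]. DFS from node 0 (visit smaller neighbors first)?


DFS stack-based: start with [0]
Visit order: [0, 1, 2, 3, 6, 4, 5]


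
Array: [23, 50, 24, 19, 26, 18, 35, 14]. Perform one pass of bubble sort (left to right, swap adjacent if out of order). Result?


After one pass: [23, 24, 19, 26, 18, 35, 14, 50]


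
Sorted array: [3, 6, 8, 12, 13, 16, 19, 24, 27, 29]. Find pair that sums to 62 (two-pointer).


Two pointers: lo=0, hi=9
No pair sums to 62


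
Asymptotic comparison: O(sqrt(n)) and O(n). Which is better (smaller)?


sublinear grows slower than linear
O(sqrt(n)) is asymptotically smaller; O(n) grows faster


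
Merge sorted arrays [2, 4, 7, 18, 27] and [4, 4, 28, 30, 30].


Compare heads, take smaller each step.
Merged: [2, 4, 4, 4, 7, 18, 27, 28, 30, 30]


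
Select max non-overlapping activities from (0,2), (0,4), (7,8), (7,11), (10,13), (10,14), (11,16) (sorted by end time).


Greedy: pick earliest-ending, then skip overlaps.
Selected (3 activities): [(0, 2), (7, 8), (10, 13)]


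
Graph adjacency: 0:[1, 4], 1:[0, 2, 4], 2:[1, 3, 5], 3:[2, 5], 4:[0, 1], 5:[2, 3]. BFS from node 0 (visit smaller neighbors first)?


BFS queue: start with [0]
Visit order: [0, 1, 4, 2, 3, 5]


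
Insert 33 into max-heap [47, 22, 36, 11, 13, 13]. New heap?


Append 33: [47, 22, 36, 11, 13, 13, 33]
Bubble up: no swaps needed
Result: [47, 22, 36, 11, 13, 13, 33]


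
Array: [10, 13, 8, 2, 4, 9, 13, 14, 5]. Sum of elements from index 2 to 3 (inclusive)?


Prefix sums: [0, 10, 23, 31, 33, 37, 46, 59, 73, 78]
Sum[2..3] = prefix[4] - prefix[2] = 33 - 23 = 10


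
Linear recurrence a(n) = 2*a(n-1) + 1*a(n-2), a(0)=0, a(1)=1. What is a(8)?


Build bottom-up:
...a(6)=70, a(7)=169, a(8)=2*169+1*70=408


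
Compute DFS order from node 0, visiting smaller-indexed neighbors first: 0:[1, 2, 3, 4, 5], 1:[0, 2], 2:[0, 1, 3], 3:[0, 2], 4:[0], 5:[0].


DFS stack-based: start with [0]
Visit order: [0, 1, 2, 3, 4, 5]


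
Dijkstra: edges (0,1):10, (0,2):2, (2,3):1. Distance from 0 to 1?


Dijkstra from 0:
Distances: {0: 0, 1: 10, 2: 2, 3: 3}
Shortest distance to 1 = 10, path = [0, 1]


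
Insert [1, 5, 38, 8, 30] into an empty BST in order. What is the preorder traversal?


Root = 1; build tree by BST insertion.
Preorder traversal: [1, 5, 38, 8, 30]


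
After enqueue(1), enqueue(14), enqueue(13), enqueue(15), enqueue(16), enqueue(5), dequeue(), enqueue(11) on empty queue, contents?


enqueue(1) -> [1]
enqueue(14) -> [1, 14]
enqueue(13) -> [1, 14, 13]
enqueue(15) -> [1, 14, 13, 15]
enqueue(16) -> [1, 14, 13, 15, 16]
enqueue(5) -> [1, 14, 13, 15, 16, 5]
dequeue() returns 1 -> [14, 13, 15, 16, 5]
enqueue(11) -> [14, 13, 15, 16, 5, 11]
Final queue (front to back): [14, 13, 15, 16, 5, 11]


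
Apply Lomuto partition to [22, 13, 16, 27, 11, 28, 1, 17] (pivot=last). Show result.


Elements <= 17 go left of pivot.
Result: [13, 16, 11, 1, 17, 28, 27, 22], pivot at index 4


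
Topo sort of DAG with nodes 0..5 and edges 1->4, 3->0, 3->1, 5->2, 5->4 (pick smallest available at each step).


Kahn's algorithm, process smallest node first
Order: [3, 0, 1, 5, 2, 4]


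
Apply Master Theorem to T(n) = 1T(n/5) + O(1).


a=1, b=5, c=0. log_5(1)=0 = c=0. Case 2: O(n^c log n) = O(log n)
Complexity: O(log n)


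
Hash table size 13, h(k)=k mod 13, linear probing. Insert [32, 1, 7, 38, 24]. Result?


Insertions: 32->slot 6; 1->slot 1; 7->slot 7; 38->slot 12; 24->slot 11
Table: [None, 1, None, None, None, None, 32, 7, None, None, None, 24, 38]


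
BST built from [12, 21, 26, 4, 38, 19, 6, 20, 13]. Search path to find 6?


BST root = 12
Search for 6: compare at each node
Path: [12, 4, 6]


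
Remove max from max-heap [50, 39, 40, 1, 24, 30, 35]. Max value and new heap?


Max = 50
Replace root with last, heapify down
Resulting heap: [40, 39, 35, 1, 24, 30]


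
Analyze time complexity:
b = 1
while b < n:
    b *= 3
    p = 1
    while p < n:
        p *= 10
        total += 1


Per nesting level: O(log n) * O(log n) = O((log n)^2)
Complexity: O((log n)^2)


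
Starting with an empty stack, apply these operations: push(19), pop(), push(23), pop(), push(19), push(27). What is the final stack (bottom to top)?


push(19) -> [19]
pop() returns 19 -> []
push(23) -> [23]
pop() returns 23 -> []
push(19) -> [19]
push(27) -> [19, 27]
Final stack (bottom to top): [19, 27]


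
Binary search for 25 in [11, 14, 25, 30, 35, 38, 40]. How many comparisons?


Search for 25:
[0,6] mid=3 arr[3]=30
[0,2] mid=1 arr[1]=14
[2,2] mid=2 arr[2]=25
Total: 3 comparisons


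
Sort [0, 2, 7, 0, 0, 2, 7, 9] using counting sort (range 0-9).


Count array: [3, 0, 2, 0, 0, 0, 0, 2, 0, 1]
Reconstruct: [0, 0, 0, 2, 2, 7, 7, 9]


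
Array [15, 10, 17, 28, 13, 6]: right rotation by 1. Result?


Right rotate by 1: [6, 15, 10, 17, 28, 13]


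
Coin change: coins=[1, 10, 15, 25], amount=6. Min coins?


dp[0]=0; dp[i]=1+min(dp[i-c] for c in coins)
...dp[1]=1, dp[2]=2, dp[3]=3, dp[4]=4, dp[5]=5, dp[6]=6
Minimum coins for 6 = 6


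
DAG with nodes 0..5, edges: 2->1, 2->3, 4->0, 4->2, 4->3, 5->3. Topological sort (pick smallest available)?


Kahn's algorithm, process smallest node first
Order: [4, 0, 2, 1, 5, 3]


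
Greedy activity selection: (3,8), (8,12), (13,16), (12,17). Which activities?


Greedy: pick earliest-ending, then skip overlaps.
Selected (3 activities): [(3, 8), (8, 12), (13, 16)]


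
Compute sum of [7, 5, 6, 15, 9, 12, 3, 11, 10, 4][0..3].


Prefix sums: [0, 7, 12, 18, 33, 42, 54, 57, 68, 78, 82]
Sum[0..3] = prefix[4] - prefix[0] = 33 - 0 = 33


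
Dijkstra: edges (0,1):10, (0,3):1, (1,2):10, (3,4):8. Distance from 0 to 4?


Dijkstra from 0:
Distances: {0: 0, 1: 10, 2: 20, 3: 1, 4: 9}
Shortest distance to 4 = 9, path = [0, 3, 4]


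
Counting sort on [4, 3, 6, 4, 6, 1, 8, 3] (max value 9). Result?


Count array: [0, 1, 0, 2, 2, 0, 2, 0, 1, 0]
Reconstruct: [1, 3, 3, 4, 4, 6, 6, 8]


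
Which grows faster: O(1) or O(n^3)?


constant grows slower than cubic
O(1) is asymptotically smaller; O(n^3) grows faster


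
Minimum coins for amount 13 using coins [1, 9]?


dp[0]=0; dp[i]=1+min(dp[i-c] for c in coins)
...dp[8]=8, dp[9]=1, dp[10]=2, dp[11]=3, dp[12]=4, dp[13]=5
Minimum coins for 13 = 5


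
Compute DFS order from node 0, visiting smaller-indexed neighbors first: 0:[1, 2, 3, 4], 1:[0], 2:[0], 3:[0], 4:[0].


DFS stack-based: start with [0]
Visit order: [0, 1, 2, 3, 4]


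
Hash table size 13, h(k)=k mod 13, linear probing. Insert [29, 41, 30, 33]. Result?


Insertions: 29->slot 3; 41->slot 2; 30->slot 4; 33->slot 7
Table: [None, None, 41, 29, 30, None, None, 33, None, None, None, None, None]


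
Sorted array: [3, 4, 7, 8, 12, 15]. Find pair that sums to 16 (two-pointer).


Two pointers: lo=0, hi=5
Found pair: (4, 12) summing to 16


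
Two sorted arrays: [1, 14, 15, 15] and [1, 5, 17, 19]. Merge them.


Compare heads, take smaller each step.
Merged: [1, 1, 5, 14, 15, 15, 17, 19]


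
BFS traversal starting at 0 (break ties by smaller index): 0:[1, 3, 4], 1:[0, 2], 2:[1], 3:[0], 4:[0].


BFS queue: start with [0]
Visit order: [0, 1, 3, 4, 2]


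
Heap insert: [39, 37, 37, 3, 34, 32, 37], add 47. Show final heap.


Append 47: [39, 37, 37, 3, 34, 32, 37, 47]
Bubble up: swap idx 7(47) with idx 3(3); swap idx 3(47) with idx 1(37); swap idx 1(47) with idx 0(39)
Result: [47, 39, 37, 37, 34, 32, 37, 3]


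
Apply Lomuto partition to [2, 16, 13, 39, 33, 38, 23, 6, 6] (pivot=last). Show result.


Elements <= 6 go left of pivot.
Result: [2, 6, 6, 39, 33, 38, 23, 16, 13], pivot at index 2


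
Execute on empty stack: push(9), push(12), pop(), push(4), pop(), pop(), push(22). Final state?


push(9) -> [9]
push(12) -> [9, 12]
pop() returns 12 -> [9]
push(4) -> [9, 4]
pop() returns 4 -> [9]
pop() returns 9 -> []
push(22) -> [22]
Final stack (bottom to top): [22]


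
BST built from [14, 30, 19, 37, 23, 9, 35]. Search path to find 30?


BST root = 14
Search for 30: compare at each node
Path: [14, 30]


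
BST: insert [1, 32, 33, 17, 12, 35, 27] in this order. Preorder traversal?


Root = 1; build tree by BST insertion.
Preorder traversal: [1, 32, 17, 12, 27, 33, 35]


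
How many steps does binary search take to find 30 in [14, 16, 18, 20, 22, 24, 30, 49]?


Search for 30:
[0,7] mid=3 arr[3]=20
[4,7] mid=5 arr[5]=24
[6,7] mid=6 arr[6]=30
Total: 3 comparisons


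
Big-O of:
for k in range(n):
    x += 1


Per nesting level: O(n) = O(n)
Complexity: O(n)


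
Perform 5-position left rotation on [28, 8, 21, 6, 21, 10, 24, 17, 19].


Left rotate by 5: [10, 24, 17, 19, 28, 8, 21, 6, 21]


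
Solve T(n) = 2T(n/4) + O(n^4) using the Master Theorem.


a=2, b=4, c=4. log_4(2)=0.5 < c=4. Case 3: O(n^c) = O(n^4)
Complexity: O(n^4)


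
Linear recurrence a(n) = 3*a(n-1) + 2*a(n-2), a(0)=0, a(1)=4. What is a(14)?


Build bottom-up:
...a(12)=4041180, a(13)=14392876, a(14)=3*14392876+2*4041180=51260988


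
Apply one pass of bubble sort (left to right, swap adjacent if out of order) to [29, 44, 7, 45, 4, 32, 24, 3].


After one pass: [29, 7, 44, 4, 32, 24, 3, 45]


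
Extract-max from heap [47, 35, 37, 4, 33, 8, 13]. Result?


Max = 47
Replace root with last, heapify down
Resulting heap: [37, 35, 13, 4, 33, 8]


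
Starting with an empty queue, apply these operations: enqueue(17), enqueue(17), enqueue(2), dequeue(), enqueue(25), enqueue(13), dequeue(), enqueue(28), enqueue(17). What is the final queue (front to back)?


enqueue(17) -> [17]
enqueue(17) -> [17, 17]
enqueue(2) -> [17, 17, 2]
dequeue() returns 17 -> [17, 2]
enqueue(25) -> [17, 2, 25]
enqueue(13) -> [17, 2, 25, 13]
dequeue() returns 17 -> [2, 25, 13]
enqueue(28) -> [2, 25, 13, 28]
enqueue(17) -> [2, 25, 13, 28, 17]
Final queue (front to back): [2, 25, 13, 28, 17]


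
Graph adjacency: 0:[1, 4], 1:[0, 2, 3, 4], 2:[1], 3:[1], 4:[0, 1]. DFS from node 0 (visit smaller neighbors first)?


DFS stack-based: start with [0]
Visit order: [0, 1, 2, 3, 4]


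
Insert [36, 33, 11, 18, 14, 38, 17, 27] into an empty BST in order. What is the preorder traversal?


Root = 36; build tree by BST insertion.
Preorder traversal: [36, 33, 11, 18, 14, 17, 27, 38]


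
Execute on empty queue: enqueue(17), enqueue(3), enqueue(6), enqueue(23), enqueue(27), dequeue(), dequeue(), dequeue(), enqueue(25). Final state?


enqueue(17) -> [17]
enqueue(3) -> [17, 3]
enqueue(6) -> [17, 3, 6]
enqueue(23) -> [17, 3, 6, 23]
enqueue(27) -> [17, 3, 6, 23, 27]
dequeue() returns 17 -> [3, 6, 23, 27]
dequeue() returns 3 -> [6, 23, 27]
dequeue() returns 6 -> [23, 27]
enqueue(25) -> [23, 27, 25]
Final queue (front to back): [23, 27, 25]


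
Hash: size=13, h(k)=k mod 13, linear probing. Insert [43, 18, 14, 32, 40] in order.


Insertions: 43->slot 4; 18->slot 5; 14->slot 1; 32->slot 6; 40->slot 2
Table: [None, 14, 40, None, 43, 18, 32, None, None, None, None, None, None]


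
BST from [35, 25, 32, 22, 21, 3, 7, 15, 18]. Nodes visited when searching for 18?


BST root = 35
Search for 18: compare at each node
Path: [35, 25, 22, 21, 3, 7, 15, 18]


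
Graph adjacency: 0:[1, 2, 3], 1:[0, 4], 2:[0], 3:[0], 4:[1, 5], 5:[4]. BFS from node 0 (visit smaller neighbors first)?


BFS queue: start with [0]
Visit order: [0, 1, 2, 3, 4, 5]


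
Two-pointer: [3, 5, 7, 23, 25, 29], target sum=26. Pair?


Two pointers: lo=0, hi=5
Found pair: (3, 23) summing to 26


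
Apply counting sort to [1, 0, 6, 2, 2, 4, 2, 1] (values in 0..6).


Count array: [1, 2, 3, 0, 1, 0, 1]
Reconstruct: [0, 1, 1, 2, 2, 2, 4, 6]


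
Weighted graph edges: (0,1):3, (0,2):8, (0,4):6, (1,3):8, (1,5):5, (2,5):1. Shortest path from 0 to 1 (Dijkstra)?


Dijkstra from 0:
Distances: {0: 0, 1: 3, 2: 8, 3: 11, 4: 6, 5: 8}
Shortest distance to 1 = 3, path = [0, 1]


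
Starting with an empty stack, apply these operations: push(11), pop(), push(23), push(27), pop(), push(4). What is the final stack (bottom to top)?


push(11) -> [11]
pop() returns 11 -> []
push(23) -> [23]
push(27) -> [23, 27]
pop() returns 27 -> [23]
push(4) -> [23, 4]
Final stack (bottom to top): [23, 4]


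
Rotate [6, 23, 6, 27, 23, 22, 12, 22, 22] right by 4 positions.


Right rotate by 4: [22, 12, 22, 22, 6, 23, 6, 27, 23]


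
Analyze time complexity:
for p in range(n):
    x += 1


Per nesting level: O(n) = O(n)
Complexity: O(n)


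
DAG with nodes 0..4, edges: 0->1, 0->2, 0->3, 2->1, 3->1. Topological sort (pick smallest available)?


Kahn's algorithm, process smallest node first
Order: [0, 2, 3, 1, 4]


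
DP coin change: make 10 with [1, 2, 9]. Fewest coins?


dp[0]=0; dp[i]=1+min(dp[i-c] for c in coins)
...dp[5]=3, dp[6]=3, dp[7]=4, dp[8]=4, dp[9]=1, dp[10]=2
Minimum coins for 10 = 2


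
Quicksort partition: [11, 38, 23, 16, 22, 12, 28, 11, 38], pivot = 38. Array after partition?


Elements <= 38 go left of pivot.
Result: [11, 38, 23, 16, 22, 12, 28, 11, 38], pivot at index 8


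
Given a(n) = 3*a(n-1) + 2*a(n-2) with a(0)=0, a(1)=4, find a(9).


Build bottom-up:
...a(7)=7052, a(8)=25116, a(9)=3*25116+2*7052=89452


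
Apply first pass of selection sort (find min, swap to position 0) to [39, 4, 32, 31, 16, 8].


After one pass: [4, 39, 32, 31, 16, 8]


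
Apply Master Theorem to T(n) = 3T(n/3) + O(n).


a=3, b=3, c=1. log_3(3)=1 = c=1. Case 2: O(n^c log n) = O(n log n)
Complexity: O(n log n)


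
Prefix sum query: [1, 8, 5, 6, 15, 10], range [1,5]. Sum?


Prefix sums: [0, 1, 9, 14, 20, 35, 45]
Sum[1..5] = prefix[6] - prefix[1] = 45 - 1 = 44


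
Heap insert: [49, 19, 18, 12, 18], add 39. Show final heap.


Append 39: [49, 19, 18, 12, 18, 39]
Bubble up: swap idx 5(39) with idx 2(18)
Result: [49, 19, 39, 12, 18, 18]


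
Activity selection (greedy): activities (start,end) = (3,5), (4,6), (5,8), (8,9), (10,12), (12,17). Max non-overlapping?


Greedy: pick earliest-ending, then skip overlaps.
Selected (5 activities): [(3, 5), (5, 8), (8, 9), (10, 12), (12, 17)]


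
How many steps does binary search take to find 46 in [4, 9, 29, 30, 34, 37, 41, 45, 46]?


Search for 46:
[0,8] mid=4 arr[4]=34
[5,8] mid=6 arr[6]=41
[7,8] mid=7 arr[7]=45
[8,8] mid=8 arr[8]=46
Total: 4 comparisons


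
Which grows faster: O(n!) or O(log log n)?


double-logarithmic grows slower than factorial
O(log log n) is asymptotically smaller; O(n!) grows faster


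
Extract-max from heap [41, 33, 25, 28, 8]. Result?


Max = 41
Replace root with last, heapify down
Resulting heap: [33, 28, 25, 8]


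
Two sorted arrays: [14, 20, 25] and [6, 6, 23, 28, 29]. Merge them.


Compare heads, take smaller each step.
Merged: [6, 6, 14, 20, 23, 25, 28, 29]


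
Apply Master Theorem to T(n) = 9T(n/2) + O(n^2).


a=9, b=2, c=2. log_2(9)=3.170 > c=2. Case 1: O(n^log_b(a)) = O(n^3.170)
Complexity: O(n^3.170)


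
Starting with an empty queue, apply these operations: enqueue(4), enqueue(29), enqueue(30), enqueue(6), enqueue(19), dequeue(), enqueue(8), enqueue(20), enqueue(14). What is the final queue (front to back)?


enqueue(4) -> [4]
enqueue(29) -> [4, 29]
enqueue(30) -> [4, 29, 30]
enqueue(6) -> [4, 29, 30, 6]
enqueue(19) -> [4, 29, 30, 6, 19]
dequeue() returns 4 -> [29, 30, 6, 19]
enqueue(8) -> [29, 30, 6, 19, 8]
enqueue(20) -> [29, 30, 6, 19, 8, 20]
enqueue(14) -> [29, 30, 6, 19, 8, 20, 14]
Final queue (front to back): [29, 30, 6, 19, 8, 20, 14]


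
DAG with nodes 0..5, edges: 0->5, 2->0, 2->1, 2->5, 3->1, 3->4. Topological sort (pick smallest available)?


Kahn's algorithm, process smallest node first
Order: [2, 0, 3, 1, 4, 5]


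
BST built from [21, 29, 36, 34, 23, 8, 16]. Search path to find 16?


BST root = 21
Search for 16: compare at each node
Path: [21, 8, 16]


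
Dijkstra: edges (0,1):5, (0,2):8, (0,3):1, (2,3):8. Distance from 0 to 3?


Dijkstra from 0:
Distances: {0: 0, 1: 5, 2: 8, 3: 1}
Shortest distance to 3 = 1, path = [0, 3]


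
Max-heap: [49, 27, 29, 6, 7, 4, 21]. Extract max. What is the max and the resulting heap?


Max = 49
Replace root with last, heapify down
Resulting heap: [29, 27, 21, 6, 7, 4]


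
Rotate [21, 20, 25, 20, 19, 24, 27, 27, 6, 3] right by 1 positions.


Right rotate by 1: [3, 21, 20, 25, 20, 19, 24, 27, 27, 6]


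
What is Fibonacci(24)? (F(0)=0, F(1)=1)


F(n)=F(n-1)+F(n-2)
...F(22)=17711, F(23)=28657, F(24)=46368


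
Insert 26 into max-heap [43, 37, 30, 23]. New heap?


Append 26: [43, 37, 30, 23, 26]
Bubble up: no swaps needed
Result: [43, 37, 30, 23, 26]


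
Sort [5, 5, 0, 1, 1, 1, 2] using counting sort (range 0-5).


Count array: [1, 3, 1, 0, 0, 2]
Reconstruct: [0, 1, 1, 1, 2, 5, 5]


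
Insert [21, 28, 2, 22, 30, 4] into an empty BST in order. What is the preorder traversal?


Root = 21; build tree by BST insertion.
Preorder traversal: [21, 2, 4, 28, 22, 30]


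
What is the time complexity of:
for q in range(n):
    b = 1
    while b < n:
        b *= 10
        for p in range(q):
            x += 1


Per nesting level: O(n) * O(log n) * O(n) [triangular over q] = O(n^2 log n)
Complexity: O(n^2 log n)


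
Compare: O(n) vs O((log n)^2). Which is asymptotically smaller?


polylogarithmic grows slower than linear
O((log n)^2) is asymptotically smaller; O(n) grows faster


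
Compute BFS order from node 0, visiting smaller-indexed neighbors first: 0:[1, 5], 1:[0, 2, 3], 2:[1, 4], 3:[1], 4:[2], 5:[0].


BFS queue: start with [0]
Visit order: [0, 1, 5, 2, 3, 4]


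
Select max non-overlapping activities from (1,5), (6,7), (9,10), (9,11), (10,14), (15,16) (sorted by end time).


Greedy: pick earliest-ending, then skip overlaps.
Selected (5 activities): [(1, 5), (6, 7), (9, 10), (10, 14), (15, 16)]


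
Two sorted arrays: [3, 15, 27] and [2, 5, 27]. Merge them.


Compare heads, take smaller each step.
Merged: [2, 3, 5, 15, 27, 27]


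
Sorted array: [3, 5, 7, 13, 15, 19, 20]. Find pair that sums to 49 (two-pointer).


Two pointers: lo=0, hi=6
No pair sums to 49


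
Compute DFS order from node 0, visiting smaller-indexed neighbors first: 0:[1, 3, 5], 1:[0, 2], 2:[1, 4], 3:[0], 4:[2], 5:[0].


DFS stack-based: start with [0]
Visit order: [0, 1, 2, 4, 3, 5]


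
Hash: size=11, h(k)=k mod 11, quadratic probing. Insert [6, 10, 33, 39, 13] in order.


Insertions: 6->slot 6; 10->slot 10; 33->slot 0; 39->slot 7; 13->slot 2
Table: [33, None, 13, None, None, None, 6, 39, None, None, 10]


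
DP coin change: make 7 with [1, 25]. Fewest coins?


dp[0]=0; dp[i]=1+min(dp[i-c] for c in coins)
...dp[2]=2, dp[3]=3, dp[4]=4, dp[5]=5, dp[6]=6, dp[7]=7
Minimum coins for 7 = 7


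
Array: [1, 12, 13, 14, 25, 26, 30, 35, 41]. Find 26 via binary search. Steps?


Search for 26:
[0,8] mid=4 arr[4]=25
[5,8] mid=6 arr[6]=30
[5,5] mid=5 arr[5]=26
Total: 3 comparisons


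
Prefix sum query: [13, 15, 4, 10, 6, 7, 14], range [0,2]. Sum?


Prefix sums: [0, 13, 28, 32, 42, 48, 55, 69]
Sum[0..2] = prefix[3] - prefix[0] = 32 - 0 = 32


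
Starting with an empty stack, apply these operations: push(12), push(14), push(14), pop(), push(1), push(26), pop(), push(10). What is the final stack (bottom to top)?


push(12) -> [12]
push(14) -> [12, 14]
push(14) -> [12, 14, 14]
pop() returns 14 -> [12, 14]
push(1) -> [12, 14, 1]
push(26) -> [12, 14, 1, 26]
pop() returns 26 -> [12, 14, 1]
push(10) -> [12, 14, 1, 10]
Final stack (bottom to top): [12, 14, 1, 10]


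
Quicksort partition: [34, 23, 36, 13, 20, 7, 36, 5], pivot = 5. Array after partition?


Elements <= 5 go left of pivot.
Result: [5, 23, 36, 13, 20, 7, 36, 34], pivot at index 0


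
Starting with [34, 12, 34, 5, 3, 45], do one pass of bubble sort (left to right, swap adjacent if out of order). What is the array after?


After one pass: [12, 34, 5, 3, 34, 45]


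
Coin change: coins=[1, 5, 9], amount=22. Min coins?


dp[0]=0; dp[i]=1+min(dp[i-c] for c in coins)
...dp[17]=5, dp[18]=2, dp[19]=3, dp[20]=4, dp[21]=5, dp[22]=6
Minimum coins for 22 = 6


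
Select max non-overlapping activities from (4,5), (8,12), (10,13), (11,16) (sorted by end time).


Greedy: pick earliest-ending, then skip overlaps.
Selected (2 activities): [(4, 5), (8, 12)]


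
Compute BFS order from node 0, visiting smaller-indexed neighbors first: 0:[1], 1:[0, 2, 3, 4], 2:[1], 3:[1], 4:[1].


BFS queue: start with [0]
Visit order: [0, 1, 2, 3, 4]


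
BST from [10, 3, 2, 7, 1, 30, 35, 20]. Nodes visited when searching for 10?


BST root = 10
Search for 10: compare at each node
Path: [10]


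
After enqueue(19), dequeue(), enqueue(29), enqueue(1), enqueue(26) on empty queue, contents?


enqueue(19) -> [19]
dequeue() returns 19 -> []
enqueue(29) -> [29]
enqueue(1) -> [29, 1]
enqueue(26) -> [29, 1, 26]
Final queue (front to back): [29, 1, 26]


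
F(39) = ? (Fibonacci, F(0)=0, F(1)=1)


F(n)=F(n-1)+F(n-2)
...F(37)=24157817, F(38)=39088169, F(39)=63245986


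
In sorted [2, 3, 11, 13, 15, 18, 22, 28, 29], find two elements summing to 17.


Two pointers: lo=0, hi=8
Found pair: (2, 15) summing to 17


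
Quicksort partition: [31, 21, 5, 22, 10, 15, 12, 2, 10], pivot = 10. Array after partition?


Elements <= 10 go left of pivot.
Result: [5, 10, 2, 10, 21, 15, 12, 31, 22], pivot at index 3


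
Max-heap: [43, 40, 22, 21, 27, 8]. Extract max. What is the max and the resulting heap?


Max = 43
Replace root with last, heapify down
Resulting heap: [40, 27, 22, 21, 8]


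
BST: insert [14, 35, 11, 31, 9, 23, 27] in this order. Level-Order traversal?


Root = 14; build tree by BST insertion.
Level-Order traversal: [14, 11, 35, 9, 31, 23, 27]


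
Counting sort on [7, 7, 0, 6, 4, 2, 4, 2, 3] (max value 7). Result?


Count array: [1, 0, 2, 1, 2, 0, 1, 2]
Reconstruct: [0, 2, 2, 3, 4, 4, 6, 7, 7]


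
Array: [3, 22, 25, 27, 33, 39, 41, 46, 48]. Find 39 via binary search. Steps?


Search for 39:
[0,8] mid=4 arr[4]=33
[5,8] mid=6 arr[6]=41
[5,5] mid=5 arr[5]=39
Total: 3 comparisons


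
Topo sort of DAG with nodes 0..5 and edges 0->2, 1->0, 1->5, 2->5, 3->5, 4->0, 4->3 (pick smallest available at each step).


Kahn's algorithm, process smallest node first
Order: [1, 4, 0, 2, 3, 5]


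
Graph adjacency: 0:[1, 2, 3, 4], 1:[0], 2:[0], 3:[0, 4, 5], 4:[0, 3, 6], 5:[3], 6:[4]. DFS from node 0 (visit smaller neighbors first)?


DFS stack-based: start with [0]
Visit order: [0, 1, 2, 3, 4, 6, 5]


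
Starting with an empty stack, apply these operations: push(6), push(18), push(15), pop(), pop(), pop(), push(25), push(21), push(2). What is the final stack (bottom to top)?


push(6) -> [6]
push(18) -> [6, 18]
push(15) -> [6, 18, 15]
pop() returns 15 -> [6, 18]
pop() returns 18 -> [6]
pop() returns 6 -> []
push(25) -> [25]
push(21) -> [25, 21]
push(2) -> [25, 21, 2]
Final stack (bottom to top): [25, 21, 2]


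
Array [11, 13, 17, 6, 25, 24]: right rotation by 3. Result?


Right rotate by 3: [6, 25, 24, 11, 13, 17]


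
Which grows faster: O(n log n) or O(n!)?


linearithmic grows slower than factorial
O(n log n) is asymptotically smaller; O(n!) grows faster


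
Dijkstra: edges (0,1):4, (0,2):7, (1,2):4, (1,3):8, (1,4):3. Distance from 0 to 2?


Dijkstra from 0:
Distances: {0: 0, 1: 4, 2: 7, 3: 12, 4: 7}
Shortest distance to 2 = 7, path = [0, 2]


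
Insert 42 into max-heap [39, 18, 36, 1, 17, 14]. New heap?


Append 42: [39, 18, 36, 1, 17, 14, 42]
Bubble up: swap idx 6(42) with idx 2(36); swap idx 2(42) with idx 0(39)
Result: [42, 18, 39, 1, 17, 14, 36]


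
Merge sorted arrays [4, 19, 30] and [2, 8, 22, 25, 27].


Compare heads, take smaller each step.
Merged: [2, 4, 8, 19, 22, 25, 27, 30]


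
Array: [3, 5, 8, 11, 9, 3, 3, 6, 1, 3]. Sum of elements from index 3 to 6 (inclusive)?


Prefix sums: [0, 3, 8, 16, 27, 36, 39, 42, 48, 49, 52]
Sum[3..6] = prefix[7] - prefix[3] = 42 - 16 = 26


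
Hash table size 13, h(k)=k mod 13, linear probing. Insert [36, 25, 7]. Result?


Insertions: 36->slot 10; 25->slot 12; 7->slot 7
Table: [None, None, None, None, None, None, None, 7, None, None, 36, None, 25]


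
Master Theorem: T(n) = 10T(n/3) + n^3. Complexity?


a=10, b=3, c=3. log_3(10)=2.096 < c=3. Case 3: O(n^c) = O(n^3)
Complexity: O(n^3)


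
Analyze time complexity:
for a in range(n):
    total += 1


Per nesting level: O(n) = O(n)
Complexity: O(n)


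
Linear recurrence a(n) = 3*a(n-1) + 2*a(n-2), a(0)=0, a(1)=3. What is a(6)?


Build bottom-up:
...a(4)=117, a(5)=417, a(6)=3*417+2*117=1485


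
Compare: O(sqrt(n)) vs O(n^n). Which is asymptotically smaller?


sublinear grows slower than n^n
O(sqrt(n)) is asymptotically smaller; O(n^n) grows faster


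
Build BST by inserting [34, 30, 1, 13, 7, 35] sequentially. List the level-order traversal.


Root = 34; build tree by BST insertion.
Level-Order traversal: [34, 30, 35, 1, 13, 7]


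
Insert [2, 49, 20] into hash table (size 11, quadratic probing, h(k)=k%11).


Insertions: 2->slot 2; 49->slot 5; 20->slot 9
Table: [None, None, 2, None, None, 49, None, None, None, 20, None]


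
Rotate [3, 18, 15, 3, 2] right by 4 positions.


Right rotate by 4: [18, 15, 3, 2, 3]


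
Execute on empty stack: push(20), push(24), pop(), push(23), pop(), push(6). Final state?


push(20) -> [20]
push(24) -> [20, 24]
pop() returns 24 -> [20]
push(23) -> [20, 23]
pop() returns 23 -> [20]
push(6) -> [20, 6]
Final stack (bottom to top): [20, 6]


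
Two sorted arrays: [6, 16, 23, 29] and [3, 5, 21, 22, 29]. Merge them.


Compare heads, take smaller each step.
Merged: [3, 5, 6, 16, 21, 22, 23, 29, 29]


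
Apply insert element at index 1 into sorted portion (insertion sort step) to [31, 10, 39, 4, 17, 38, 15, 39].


After one pass: [10, 31, 39, 4, 17, 38, 15, 39]


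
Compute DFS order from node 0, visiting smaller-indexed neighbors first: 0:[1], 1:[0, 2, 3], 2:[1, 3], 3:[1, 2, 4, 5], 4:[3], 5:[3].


DFS stack-based: start with [0]
Visit order: [0, 1, 2, 3, 4, 5]


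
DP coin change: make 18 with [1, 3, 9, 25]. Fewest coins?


dp[0]=0; dp[i]=1+min(dp[i-c] for c in coins)
...dp[13]=3, dp[14]=4, dp[15]=3, dp[16]=4, dp[17]=5, dp[18]=2
Minimum coins for 18 = 2


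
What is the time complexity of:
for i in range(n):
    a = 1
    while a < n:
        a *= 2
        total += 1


Per nesting level: O(n) * O(log n) = O(n log n)
Complexity: O(n log n)


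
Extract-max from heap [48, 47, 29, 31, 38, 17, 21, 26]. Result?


Max = 48
Replace root with last, heapify down
Resulting heap: [47, 38, 29, 31, 26, 17, 21]


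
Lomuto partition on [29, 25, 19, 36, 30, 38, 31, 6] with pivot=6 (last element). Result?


Elements <= 6 go left of pivot.
Result: [6, 25, 19, 36, 30, 38, 31, 29], pivot at index 0


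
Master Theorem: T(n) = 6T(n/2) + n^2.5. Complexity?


a=6, b=2, c=2.5. log_2(6)=2.585 > c=2.5. Case 1: O(n^log_b(a)) = O(n^2.585)
Complexity: O(n^2.585)


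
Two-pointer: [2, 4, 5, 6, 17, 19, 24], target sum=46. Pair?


Two pointers: lo=0, hi=6
No pair sums to 46


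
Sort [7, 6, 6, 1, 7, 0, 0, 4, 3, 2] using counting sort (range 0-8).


Count array: [2, 1, 1, 1, 1, 0, 2, 2, 0]
Reconstruct: [0, 0, 1, 2, 3, 4, 6, 6, 7, 7]


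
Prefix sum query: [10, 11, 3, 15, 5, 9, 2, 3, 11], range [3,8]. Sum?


Prefix sums: [0, 10, 21, 24, 39, 44, 53, 55, 58, 69]
Sum[3..8] = prefix[9] - prefix[3] = 69 - 24 = 45


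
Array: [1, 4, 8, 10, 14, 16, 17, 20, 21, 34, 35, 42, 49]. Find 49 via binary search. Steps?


Search for 49:
[0,12] mid=6 arr[6]=17
[7,12] mid=9 arr[9]=34
[10,12] mid=11 arr[11]=42
[12,12] mid=12 arr[12]=49
Total: 4 comparisons


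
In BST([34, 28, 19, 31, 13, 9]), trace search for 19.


BST root = 34
Search for 19: compare at each node
Path: [34, 28, 19]


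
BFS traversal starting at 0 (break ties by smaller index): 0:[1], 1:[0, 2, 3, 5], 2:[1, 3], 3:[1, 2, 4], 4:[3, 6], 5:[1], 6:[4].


BFS queue: start with [0]
Visit order: [0, 1, 2, 3, 5, 4, 6]


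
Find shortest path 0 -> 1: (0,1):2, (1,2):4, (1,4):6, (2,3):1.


Dijkstra from 0:
Distances: {0: 0, 1: 2, 2: 6, 3: 7, 4: 8}
Shortest distance to 1 = 2, path = [0, 1]


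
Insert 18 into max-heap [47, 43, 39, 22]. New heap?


Append 18: [47, 43, 39, 22, 18]
Bubble up: no swaps needed
Result: [47, 43, 39, 22, 18]


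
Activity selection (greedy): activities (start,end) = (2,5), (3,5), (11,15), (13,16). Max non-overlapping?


Greedy: pick earliest-ending, then skip overlaps.
Selected (2 activities): [(2, 5), (11, 15)]


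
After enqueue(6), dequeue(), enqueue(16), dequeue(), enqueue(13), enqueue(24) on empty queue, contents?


enqueue(6) -> [6]
dequeue() returns 6 -> []
enqueue(16) -> [16]
dequeue() returns 16 -> []
enqueue(13) -> [13]
enqueue(24) -> [13, 24]
Final queue (front to back): [13, 24]


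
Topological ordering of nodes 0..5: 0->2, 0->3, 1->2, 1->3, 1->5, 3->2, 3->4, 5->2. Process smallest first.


Kahn's algorithm, process smallest node first
Order: [0, 1, 3, 4, 5, 2]


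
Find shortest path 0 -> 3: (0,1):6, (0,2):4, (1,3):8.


Dijkstra from 0:
Distances: {0: 0, 1: 6, 2: 4, 3: 14}
Shortest distance to 3 = 14, path = [0, 1, 3]


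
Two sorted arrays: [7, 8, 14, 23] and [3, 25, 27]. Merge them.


Compare heads, take smaller each step.
Merged: [3, 7, 8, 14, 23, 25, 27]


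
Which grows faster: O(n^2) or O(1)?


constant grows slower than quadratic
O(1) is asymptotically smaller; O(n^2) grows faster


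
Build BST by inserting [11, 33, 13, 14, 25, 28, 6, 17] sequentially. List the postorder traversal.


Root = 11; build tree by BST insertion.
Postorder traversal: [6, 17, 28, 25, 14, 13, 33, 11]


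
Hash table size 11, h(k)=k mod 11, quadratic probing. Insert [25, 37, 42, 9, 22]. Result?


Insertions: 25->slot 3; 37->slot 4; 42->slot 9; 9->slot 10; 22->slot 0
Table: [22, None, None, 25, 37, None, None, None, None, 42, 9]


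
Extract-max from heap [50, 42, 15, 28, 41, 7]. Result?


Max = 50
Replace root with last, heapify down
Resulting heap: [42, 41, 15, 28, 7]


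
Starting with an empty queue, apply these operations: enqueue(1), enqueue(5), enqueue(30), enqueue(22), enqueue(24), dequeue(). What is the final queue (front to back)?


enqueue(1) -> [1]
enqueue(5) -> [1, 5]
enqueue(30) -> [1, 5, 30]
enqueue(22) -> [1, 5, 30, 22]
enqueue(24) -> [1, 5, 30, 22, 24]
dequeue() returns 1 -> [5, 30, 22, 24]
Final queue (front to back): [5, 30, 22, 24]


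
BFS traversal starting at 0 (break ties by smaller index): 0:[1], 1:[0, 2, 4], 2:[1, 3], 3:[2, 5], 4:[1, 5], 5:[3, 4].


BFS queue: start with [0]
Visit order: [0, 1, 2, 4, 3, 5]


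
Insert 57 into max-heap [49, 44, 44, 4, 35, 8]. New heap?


Append 57: [49, 44, 44, 4, 35, 8, 57]
Bubble up: swap idx 6(57) with idx 2(44); swap idx 2(57) with idx 0(49)
Result: [57, 44, 49, 4, 35, 8, 44]


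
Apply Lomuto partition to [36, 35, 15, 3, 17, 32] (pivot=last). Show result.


Elements <= 32 go left of pivot.
Result: [15, 3, 17, 32, 36, 35], pivot at index 3


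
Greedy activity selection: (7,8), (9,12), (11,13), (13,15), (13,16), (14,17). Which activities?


Greedy: pick earliest-ending, then skip overlaps.
Selected (3 activities): [(7, 8), (9, 12), (13, 15)]


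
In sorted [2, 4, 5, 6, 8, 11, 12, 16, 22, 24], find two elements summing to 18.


Two pointers: lo=0, hi=9
Found pair: (2, 16) summing to 18


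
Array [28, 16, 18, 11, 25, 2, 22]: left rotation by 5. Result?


Left rotate by 5: [2, 22, 28, 16, 18, 11, 25]


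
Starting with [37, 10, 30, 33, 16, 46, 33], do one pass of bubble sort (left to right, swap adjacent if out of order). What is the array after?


After one pass: [10, 30, 33, 16, 37, 33, 46]


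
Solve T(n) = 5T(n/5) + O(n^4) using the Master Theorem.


a=5, b=5, c=4. log_5(5)=1 < c=4. Case 3: O(n^c) = O(n^4)
Complexity: O(n^4)


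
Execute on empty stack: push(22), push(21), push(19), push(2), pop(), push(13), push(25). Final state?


push(22) -> [22]
push(21) -> [22, 21]
push(19) -> [22, 21, 19]
push(2) -> [22, 21, 19, 2]
pop() returns 2 -> [22, 21, 19]
push(13) -> [22, 21, 19, 13]
push(25) -> [22, 21, 19, 13, 25]
Final stack (bottom to top): [22, 21, 19, 13, 25]


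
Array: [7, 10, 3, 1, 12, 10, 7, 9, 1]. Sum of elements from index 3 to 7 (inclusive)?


Prefix sums: [0, 7, 17, 20, 21, 33, 43, 50, 59, 60]
Sum[3..7] = prefix[8] - prefix[3] = 59 - 20 = 39


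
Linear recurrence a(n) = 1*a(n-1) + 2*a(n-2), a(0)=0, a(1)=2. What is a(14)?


Build bottom-up:
...a(12)=2730, a(13)=5462, a(14)=1*5462+2*2730=10922


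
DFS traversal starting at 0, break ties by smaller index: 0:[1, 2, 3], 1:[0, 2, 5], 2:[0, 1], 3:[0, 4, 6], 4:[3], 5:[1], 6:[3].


DFS stack-based: start with [0]
Visit order: [0, 1, 2, 5, 3, 4, 6]


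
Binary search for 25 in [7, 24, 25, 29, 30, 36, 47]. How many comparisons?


Search for 25:
[0,6] mid=3 arr[3]=29
[0,2] mid=1 arr[1]=24
[2,2] mid=2 arr[2]=25
Total: 3 comparisons


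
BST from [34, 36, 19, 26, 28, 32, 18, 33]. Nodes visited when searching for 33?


BST root = 34
Search for 33: compare at each node
Path: [34, 19, 26, 28, 32, 33]


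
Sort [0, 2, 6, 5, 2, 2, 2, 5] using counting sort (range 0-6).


Count array: [1, 0, 4, 0, 0, 2, 1]
Reconstruct: [0, 2, 2, 2, 2, 5, 5, 6]


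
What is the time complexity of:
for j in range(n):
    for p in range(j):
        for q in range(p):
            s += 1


Per nesting level: O(n) * O(n) [triangular over j] * O(n) [triangular over p] = O(n^3)
Complexity: O(n^3)


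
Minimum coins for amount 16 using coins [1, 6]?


dp[0]=0; dp[i]=1+min(dp[i-c] for c in coins)
...dp[11]=6, dp[12]=2, dp[13]=3, dp[14]=4, dp[15]=5, dp[16]=6
Minimum coins for 16 = 6


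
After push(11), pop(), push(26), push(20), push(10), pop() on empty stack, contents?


push(11) -> [11]
pop() returns 11 -> []
push(26) -> [26]
push(20) -> [26, 20]
push(10) -> [26, 20, 10]
pop() returns 10 -> [26, 20]
Final stack (bottom to top): [26, 20]


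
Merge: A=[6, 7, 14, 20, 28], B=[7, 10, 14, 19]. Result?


Compare heads, take smaller each step.
Merged: [6, 7, 7, 10, 14, 14, 19, 20, 28]


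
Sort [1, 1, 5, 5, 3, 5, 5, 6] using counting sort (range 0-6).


Count array: [0, 2, 0, 1, 0, 4, 1]
Reconstruct: [1, 1, 3, 5, 5, 5, 5, 6]


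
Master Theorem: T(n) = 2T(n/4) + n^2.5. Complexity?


a=2, b=4, c=2.5. log_4(2)=0.5 < c=2.5. Case 3: O(n^c) = O(n^2.500)
Complexity: O(n^2.500)


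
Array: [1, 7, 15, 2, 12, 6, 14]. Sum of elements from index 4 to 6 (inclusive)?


Prefix sums: [0, 1, 8, 23, 25, 37, 43, 57]
Sum[4..6] = prefix[7] - prefix[4] = 57 - 25 = 32


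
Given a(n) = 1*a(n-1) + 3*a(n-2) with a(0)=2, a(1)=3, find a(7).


Build bottom-up:
...a(5)=99, a(6)=234, a(7)=1*234+3*99=531


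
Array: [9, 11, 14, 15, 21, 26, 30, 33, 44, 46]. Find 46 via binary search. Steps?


Search for 46:
[0,9] mid=4 arr[4]=21
[5,9] mid=7 arr[7]=33
[8,9] mid=8 arr[8]=44
[9,9] mid=9 arr[9]=46
Total: 4 comparisons


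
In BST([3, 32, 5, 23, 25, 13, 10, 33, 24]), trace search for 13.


BST root = 3
Search for 13: compare at each node
Path: [3, 32, 5, 23, 13]


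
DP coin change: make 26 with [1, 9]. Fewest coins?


dp[0]=0; dp[i]=1+min(dp[i-c] for c in coins)
...dp[21]=5, dp[22]=6, dp[23]=7, dp[24]=8, dp[25]=9, dp[26]=10
Minimum coins for 26 = 10


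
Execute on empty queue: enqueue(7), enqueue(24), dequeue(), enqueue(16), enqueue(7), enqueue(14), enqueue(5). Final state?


enqueue(7) -> [7]
enqueue(24) -> [7, 24]
dequeue() returns 7 -> [24]
enqueue(16) -> [24, 16]
enqueue(7) -> [24, 16, 7]
enqueue(14) -> [24, 16, 7, 14]
enqueue(5) -> [24, 16, 7, 14, 5]
Final queue (front to back): [24, 16, 7, 14, 5]


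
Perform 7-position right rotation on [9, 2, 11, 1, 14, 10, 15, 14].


Right rotate by 7: [2, 11, 1, 14, 10, 15, 14, 9]


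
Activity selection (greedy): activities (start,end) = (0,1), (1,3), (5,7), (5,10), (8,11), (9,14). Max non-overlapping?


Greedy: pick earliest-ending, then skip overlaps.
Selected (4 activities): [(0, 1), (1, 3), (5, 7), (8, 11)]
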